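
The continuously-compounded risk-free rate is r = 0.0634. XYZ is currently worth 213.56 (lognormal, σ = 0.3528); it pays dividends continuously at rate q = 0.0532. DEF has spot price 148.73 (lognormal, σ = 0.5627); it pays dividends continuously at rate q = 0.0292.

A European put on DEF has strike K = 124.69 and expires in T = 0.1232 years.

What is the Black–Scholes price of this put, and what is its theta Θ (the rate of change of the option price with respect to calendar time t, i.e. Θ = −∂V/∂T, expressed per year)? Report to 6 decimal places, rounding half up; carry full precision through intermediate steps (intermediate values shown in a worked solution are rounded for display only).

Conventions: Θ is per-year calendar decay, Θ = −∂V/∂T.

σ√T = 0.5627·√0.1232 = 0.197507
d₁ = (ln(S/K) + (r−q+σ²/2)T) / (σ√T) = (ln(148.73/124.69) + (0.0634−0.0292+0.5627²/2)·0.1232) / 0.197507 = (0.176302 + 0.023718) / 0.197507 = 1.012723
d₂ = d₁ − σ√T = 1.012723 − 0.197507 = 0.815216
e^{−rT} = 0.992220
e^{−qT} = 0.996409
N(−d₁) = 0.155596,  N(−d₂) = 0.207474
Put price V = K·e^{−rT}·N(−d₂) − S·e^{−qT}·N(−d₁) = 25.668679 − 23.058714 = 2.609964
φ(d₁) = (1/√(2π))·e^{−d₁²/2} = 0.238892
Θ = −S·e^{−qT}·φ(d₁)·σ/(2√T) − q·S·e^{−qT}·N(−d₁) + r·K·e^{−rT}·N(−d₂) = −28.377869 − 0.673314 + 1.627394 = -27.423789

price = 2.609964
Θ = -27.423789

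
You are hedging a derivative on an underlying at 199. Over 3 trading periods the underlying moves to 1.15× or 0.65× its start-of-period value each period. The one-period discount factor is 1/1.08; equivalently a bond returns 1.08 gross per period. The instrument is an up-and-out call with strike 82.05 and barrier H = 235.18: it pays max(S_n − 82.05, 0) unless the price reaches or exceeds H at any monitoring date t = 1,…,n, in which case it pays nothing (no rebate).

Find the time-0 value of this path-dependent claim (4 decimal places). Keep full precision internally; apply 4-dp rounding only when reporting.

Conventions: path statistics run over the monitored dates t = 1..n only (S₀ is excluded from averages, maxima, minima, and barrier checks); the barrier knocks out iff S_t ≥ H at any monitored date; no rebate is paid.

Set p* = 0.8600 (from d < R < u); the path-dependent value is the discounted p*-expectation over all price paths.
Enumerate all 2^3 = 8 price paths (U = up ×1.15, D = down ×0.65); each path with k up-moves has probability p*^k·(1−p*)^(3−k).
DDD: M=129.3500, payoff=0.0000, prob=0.002744
UDD: M=228.8500, payoff=14.6391, prob=0.016856
DUD: M=148.7525, payoff=14.6391, prob=0.016856
UUD: M=263.1775, payoff=0.0000, prob=0.103544
DDU: M=129.3500, payoff=14.6391, prob=0.016856
UDU: M=228.8500, payoff=89.0154, prob=0.103544
DUU: M=171.0654, payoff=89.0154, prob=0.103544
UUU: M=302.6541, payoff=0.0000, prob=0.636056
Price = Σ prob·payoff / R^3 = 19.174287 / 1.259712 = 15.2212

price = 15.2212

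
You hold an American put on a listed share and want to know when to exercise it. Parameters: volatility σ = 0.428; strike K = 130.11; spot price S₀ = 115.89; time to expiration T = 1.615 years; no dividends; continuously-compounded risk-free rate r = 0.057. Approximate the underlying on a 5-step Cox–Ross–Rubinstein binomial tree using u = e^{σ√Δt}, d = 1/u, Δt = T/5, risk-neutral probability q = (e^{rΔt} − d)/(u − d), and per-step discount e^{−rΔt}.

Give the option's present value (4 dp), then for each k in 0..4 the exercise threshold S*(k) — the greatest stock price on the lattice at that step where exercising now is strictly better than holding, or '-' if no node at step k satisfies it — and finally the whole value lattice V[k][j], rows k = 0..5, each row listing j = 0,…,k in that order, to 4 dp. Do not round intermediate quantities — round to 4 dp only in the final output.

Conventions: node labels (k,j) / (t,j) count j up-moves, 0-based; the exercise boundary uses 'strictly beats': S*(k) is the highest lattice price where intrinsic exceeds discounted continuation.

Δt=0.32300, u=1.27538, d=0.78408, q=0.47731, disc=e^(-rΔt)=0.98176
k=5 terminal: V=max(K-S,0) → 95.7665 74.2469 39.2431 0.0000 0.0000 0.0000
k=4: j=0 S=43.8011 intr=86.3089 cont=83.9354 V=86.3089[EX]; j=1 S=71.2468 intr=58.8632 cont=56.4896 V=58.8632[EX]; j=2 S=115.8900 intr=14.2200 cont=20.1379 V=20.1379[hold]; j=3 S=188.5065 intr=0.0000 cont=0.0000 V=0.0000[hold]; j=4 S=306.6245 intr=0.0000 cont=0.0000 V=0.0000[hold]  S*(4)=71.2468
k=3: j=0 S=55.8631 intr=74.2469 cont=71.8733 V=74.2469[EX]; j=1 S=90.8669 intr=39.2431 cont=39.6427 V=39.6427[hold]; j=2 S=147.8040 intr=0.0000 cont=10.3339 V=10.3339[hold]; j=3 S=240.4178 intr=0.0000 cont=0.0000 V=0.0000[hold]  S*(3)=55.8631
k=2: j=0 S=71.2468 intr=58.8632 cont=56.6769 V=58.8632[EX]; j=1 S=115.8900 intr=14.2200 cont=25.1854 V=25.1854[hold]; j=2 S=188.5065 intr=0.0000 cont=5.3029 V=5.3029[hold]  S*(2)=71.2468
k=1: j=0 S=90.8669 intr=39.2431 cont=42.0079 V=42.0079[hold]; j=1 S=147.8040 intr=0.0000 cont=15.4090 V=15.4090[hold]  S*(1)=-
k=0: j=0 S=115.8900 intr=14.2200 cont=28.7773 V=28.7773[hold]  S*(0)=-

price = 28.7773
boundary = - - 71.2468 55.8631 71.2468
tree:
28.7773
42.0079 15.4090
58.8632 25.1854 5.3029
74.2469 39.6427 10.3339 0.0000
86.3089 58.8632 20.1379 0.0000 0.0000
95.7665 74.2469 39.2431 0.0000 0.0000 0.0000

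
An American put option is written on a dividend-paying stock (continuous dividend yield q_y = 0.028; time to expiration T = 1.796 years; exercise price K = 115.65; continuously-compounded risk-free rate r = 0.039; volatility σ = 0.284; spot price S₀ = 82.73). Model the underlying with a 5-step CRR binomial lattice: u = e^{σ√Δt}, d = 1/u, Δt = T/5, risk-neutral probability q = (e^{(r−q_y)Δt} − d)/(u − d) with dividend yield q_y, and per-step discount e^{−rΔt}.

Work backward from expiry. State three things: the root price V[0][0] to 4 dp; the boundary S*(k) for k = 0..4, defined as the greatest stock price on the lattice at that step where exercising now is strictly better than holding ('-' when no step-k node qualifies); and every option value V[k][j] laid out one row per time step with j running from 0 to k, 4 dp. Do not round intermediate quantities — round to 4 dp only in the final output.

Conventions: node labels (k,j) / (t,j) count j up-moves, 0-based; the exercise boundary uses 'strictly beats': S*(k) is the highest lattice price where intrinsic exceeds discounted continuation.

Δt=0.35920, u=1.18555, d=0.84349, q=0.46912, disc=e^(-rΔt)=0.98609
k=5 terminal: V=max(K-S,0) → 80.3272 66.0024 45.8683 17.5691 0.0000 0.0000
k=4: j=0 S=41.8771 intr=73.7729 cont=72.5831 V=73.7729[EX]; j=1 S=58.8600 intr=56.7900 cont=55.7702 V=56.7900[EX]; j=2 S=82.7300 intr=32.9200 cont=32.1391 V=32.9200[EX]; j=3 S=116.2803 intr=0.0000 cont=9.1973 V=9.1973[hold]; j=4 S=163.4365 intr=0.0000 cont=0.0000 V=0.0000[hold]  S*(4)=82.7300
k=3: j=0 S=49.6476 intr=66.0024 cont=64.8904 V=66.0024[EX]; j=1 S=69.7817 intr=45.8683 cont=44.9578 V=45.8683[EX]; j=2 S=98.0809 intr=17.5691 cont=21.4880 V=21.4880[hold]; j=3 S=137.8566 intr=0.0000 cont=4.8147 V=4.8147[hold]  S*(3)=69.7817
k=2: j=0 S=58.8600 intr=56.7900 cont=55.7702 V=56.7900[EX]; j=1 S=82.7300 intr=32.9200 cont=33.9519 V=33.9519[hold]; j=2 S=116.2803 intr=0.0000 cont=13.4760 V=13.4760[hold]  S*(2)=58.8600
k=1: j=0 S=69.7817 intr=45.8683 cont=45.4352 V=45.8683[EX]; j=1 S=98.0809 intr=17.5691 cont=24.0075 V=24.0075[hold]  S*(1)=69.7817
k=0: j=0 S=82.7300 intr=32.9200 cont=35.1175 V=35.1175[hold]  S*(0)=-

price = 35.1175
boundary = - 69.7817 58.8600 69.7817 82.7300
tree:
35.1175
45.8683 24.0075
56.7900 33.9519 13.4760
66.0024 45.8683 21.4880 4.8147
73.7729 56.7900 32.9200 9.1973 0.0000
80.3272 66.0024 45.8683 17.5691 0.0000 0.0000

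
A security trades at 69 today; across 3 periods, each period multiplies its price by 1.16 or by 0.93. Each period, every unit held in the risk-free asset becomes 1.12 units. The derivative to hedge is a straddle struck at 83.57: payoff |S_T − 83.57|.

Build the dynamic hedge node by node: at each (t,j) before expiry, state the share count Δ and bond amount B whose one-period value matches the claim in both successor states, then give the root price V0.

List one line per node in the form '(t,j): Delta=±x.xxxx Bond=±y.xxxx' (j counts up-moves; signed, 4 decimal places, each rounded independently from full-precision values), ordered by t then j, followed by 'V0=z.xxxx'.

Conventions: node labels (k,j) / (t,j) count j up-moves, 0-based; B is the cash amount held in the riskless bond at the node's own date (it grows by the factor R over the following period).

Risk-neutral probability p* = (R−d)/(u−d) = (1.12−0.93)/(1.16−0.93) = 0.8261.
At maturity the claim pays: V(3,0)=28.0694, V(3,1)=14.3434, V(3,2)=2.7772, V(3,3)=24.1318
Node (2,0) S=59.6781: V=(p*·14.3434+(1−p*)·28.0694)/1.12=14.9380; Δ=(14.3434−28.0694)/(69.2266−55.5006)=-1.0000; B=V−Δ·S=74.6161
Node (2,1) S=74.4372: V=(p*·2.7772+(1−p*)·14.3434)/1.12=4.2756; Δ=(2.7772−14.3434)/(86.3472−69.2266)=-0.6756; B=V−Δ·S=54.5637
Node (2,2) S=92.8464: V=(p*·24.1318+(1−p*)·2.7772)/1.12=18.2303; Δ=(24.1318−2.7772)/(107.7018−86.3472)=1.0000; B=V−Δ·S=-74.6161
Node (1,0) S=64.1700: V=(p*·4.2756+(1−p*)·14.9380)/1.12=5.4731; Δ=(4.2756−14.9380)/(74.4372−59.6781)=-0.7224; B=V−Δ·S=51.8313
Node (1,1) S=80.0400: V=(p*·18.2303+(1−p*)·4.2756)/1.12=14.1102; Δ=(18.2303−4.2756)/(92.8464−74.4372)=0.7580; B=V−Δ·S=-46.5625
Node (0,0) S=69.0000: V=(p*·14.1102+(1−p*)·5.4731)/1.12=11.2572; Δ=(14.1102−5.4731)/(80.0400−64.1700)=0.5442; B=V−Δ·S=-26.2951
Check: Δ(0,0)·S0 + B(0,0) = 11.2572 = V0.

(0,0): Delta=0.5442 Bond=-26.2951
(1,0): Delta=-0.7224 Bond=51.8313
(1,1): Delta=0.7580 Bond=-46.5625
(2,0): Delta=-1.0000 Bond=74.6161
(2,1): Delta=-0.6756 Bond=54.5637
(2,2): Delta=1.0000 Bond=-74.6161
V0=11.2572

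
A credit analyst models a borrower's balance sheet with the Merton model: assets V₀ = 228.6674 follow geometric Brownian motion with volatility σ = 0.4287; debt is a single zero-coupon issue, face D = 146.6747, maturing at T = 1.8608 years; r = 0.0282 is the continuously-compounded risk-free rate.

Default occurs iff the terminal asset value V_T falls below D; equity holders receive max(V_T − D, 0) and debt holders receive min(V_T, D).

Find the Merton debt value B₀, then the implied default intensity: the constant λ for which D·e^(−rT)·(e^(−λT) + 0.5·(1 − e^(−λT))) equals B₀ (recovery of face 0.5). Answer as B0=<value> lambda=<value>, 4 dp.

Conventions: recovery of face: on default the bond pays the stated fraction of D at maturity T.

Work the structural quantities from V₀ = 228.6674 against face 146.6747:
d₁ = [ln(V₀/D) + (r + σ²/2)T] / (σ√T)
   = [ln(228.6674/146.6747) + (0.0282 + 0.5·0.4287²)·1.8608] / (0.4287·√1.8608)
   = [0.444051 + 0.223467] / 0.584795 = 1.141458
d₂ = d₁ − σ√T = 1.141458 − 0.584795 = 0.556663
N(d₁) = 0.873160,  N(d₂) = 0.711121,  e^(−rT) = 0.948878
E₀ = V₀·N(d₁) − D·e^(−rT)·N(d₂)
   = 228.6674·0.873160 − 146.6747·0.948878·0.711121 = 100.691951
B₀ = V₀ − E₀ = 228.6674 − 100.691951 = 127.975449
e^(−λT) = (B₀·e^(rT)/D − 0.5)/(1 − 0.5) = (127.9754·1.053876/146.6747 − 0.5)/0.5 = 0.83903796
λ = −ln(0.83903796)/1.8608 = 0.094314

B0=127.9754 lambda=0.0943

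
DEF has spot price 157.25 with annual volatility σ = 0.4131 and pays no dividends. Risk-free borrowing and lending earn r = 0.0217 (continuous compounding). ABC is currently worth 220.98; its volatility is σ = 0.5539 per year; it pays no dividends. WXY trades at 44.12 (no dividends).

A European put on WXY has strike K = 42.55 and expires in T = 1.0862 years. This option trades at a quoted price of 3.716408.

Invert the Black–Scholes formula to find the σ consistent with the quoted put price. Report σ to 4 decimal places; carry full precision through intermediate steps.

At σ = 0.2756 the Black–Scholes value reproduces the quote:
σ√T = 0.2756·√1.0862 = 0.287233
d₁ = (ln(S/K) + (r+σ²/2)T) / (σ√T) = (ln(44.12/42.55) + (0.0217+0.2756²/2)·1.0862) / 0.287233 = (0.036233 + 0.064822) / 0.287233 = 0.351823
d₂ = d₁ − σ√T = 0.351823 − 0.287233 = 0.064591
e^{−rT} = 0.976705
N(−d₁) = 0.362485,  N(−d₂) = 0.474250
V = K·e^{−rT}·N(−d₂) − S·N(−d₁) = 19.709262 − 15.992854 = 3.716408 (matching the quote); vega is positive throughout, so no other σ reproduces this price

sigma = 0.2756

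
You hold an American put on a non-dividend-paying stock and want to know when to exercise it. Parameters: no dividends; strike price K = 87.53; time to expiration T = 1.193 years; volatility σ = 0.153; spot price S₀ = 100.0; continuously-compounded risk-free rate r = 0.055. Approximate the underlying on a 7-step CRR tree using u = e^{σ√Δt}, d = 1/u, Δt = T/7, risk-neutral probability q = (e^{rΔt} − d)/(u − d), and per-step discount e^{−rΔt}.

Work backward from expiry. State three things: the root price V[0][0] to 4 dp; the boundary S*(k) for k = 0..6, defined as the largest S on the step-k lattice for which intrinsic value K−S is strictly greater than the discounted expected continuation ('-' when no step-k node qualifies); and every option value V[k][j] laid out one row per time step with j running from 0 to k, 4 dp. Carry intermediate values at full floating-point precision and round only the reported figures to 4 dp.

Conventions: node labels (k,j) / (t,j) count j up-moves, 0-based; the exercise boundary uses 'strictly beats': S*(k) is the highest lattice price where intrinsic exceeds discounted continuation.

price = 1.0366
boundary = - - - - 77.6738 72.9194 77.6738
tree:
1.0366
1.9038 0.3691
3.4085 0.7475 0.0765
5.9126 1.4883 0.1750 0.0000
9.8562 2.8975 0.4004 0.0000 0.0000
14.6106 5.4683 0.9158 0.0000 0.0000 0.0000
19.0739 9.8562 2.0948 0.0000 0.0000 0.0000 0.0000
23.2641 14.6106 4.7918 0.0000 0.0000 0.0000 0.0000 0.0000

Δt=0.17043, u=1.06520, d=0.93879, q=0.55872, disc=e^(-rΔt)=0.99067
k=7 terminal: V=max(K-S,0) → 23.2641 14.6106 4.7918 0.0000 0.0000 0.0000 0.0000 0.0000
k=6: j=0 S=68.4561 intr=19.0739 cont=18.2573 V=19.0739[EX]; j=1 S=77.6738 intr=9.8562 cont=9.0395 V=9.8562[EX]; j=2 S=88.1328 intr=0.0000 cont=2.0948 V=2.0948[hold]; j=3 S=100.0000 intr=0.0000 cont=0.0000 V=0.0000[hold]; j=4 S=113.4652 intr=0.0000 cont=0.0000 V=0.0000[hold]; j=5 S=128.7435 intr=0.0000 cont=0.0000 V=0.0000[hold]; j=6 S=146.0791 intr=0.0000 cont=0.0000 V=0.0000[hold]  S*(6)=77.6738
k=5: j=0 S=72.9194 intr=14.6106 cont=13.7939 V=14.6106[EX]; j=1 S=82.7382 intr=4.7918 cont=5.4683 V=5.4683[hold]; j=2 S=93.8790 intr=0.0000 cont=0.9158 V=0.9158[hold]; j=3 S=106.5200 intr=0.0000 cont=0.0000 V=0.0000[hold]; j=4 S=120.8632 intr=0.0000 cont=0.0000 V=0.0000[hold]; j=5 S=137.1376 intr=0.0000 cont=0.0000 V=0.0000[hold]  S*(5)=72.9194
k=4: j=0 S=77.6738 intr=9.8562 cont=9.4140 V=9.8562[EX]; j=1 S=88.1328 intr=0.0000 cont=2.8975 V=2.8975[hold]; j=2 S=100.0000 intr=0.0000 cont=0.4004 V=0.4004[hold]; j=3 S=113.4652 intr=0.0000 cont=0.0000 V=0.0000[hold]; j=4 S=128.7435 intr=0.0000 cont=0.0000 V=0.0000[hold]  S*(4)=77.6738
k=3: j=0 S=82.7382 intr=4.7918 cont=5.9126 V=5.9126[hold]; j=1 S=93.8790 intr=0.0000 cont=1.4883 V=1.4883[hold]; j=2 S=106.5200 intr=0.0000 cont=0.1750 V=0.1750[hold]; j=3 S=120.8632 intr=0.0000 cont=0.0000 V=0.0000[hold]  S*(3)=-
k=2: j=0 S=88.1328 intr=0.0000 cont=3.4085 V=3.4085[hold]; j=1 S=100.0000 intr=0.0000 cont=0.7475 V=0.7475[hold]; j=2 S=113.4652 intr=0.0000 cont=0.0765 V=0.0765[hold]  S*(2)=-
k=1: j=0 S=93.8790 intr=0.0000 cont=1.9038 V=1.9038[hold]; j=1 S=106.5200 intr=0.0000 cont=0.3691 V=0.3691[hold]  S*(1)=-
k=0: j=0 S=100.0000 intr=0.0000 cont=1.0366 V=1.0366[hold]  S*(0)=-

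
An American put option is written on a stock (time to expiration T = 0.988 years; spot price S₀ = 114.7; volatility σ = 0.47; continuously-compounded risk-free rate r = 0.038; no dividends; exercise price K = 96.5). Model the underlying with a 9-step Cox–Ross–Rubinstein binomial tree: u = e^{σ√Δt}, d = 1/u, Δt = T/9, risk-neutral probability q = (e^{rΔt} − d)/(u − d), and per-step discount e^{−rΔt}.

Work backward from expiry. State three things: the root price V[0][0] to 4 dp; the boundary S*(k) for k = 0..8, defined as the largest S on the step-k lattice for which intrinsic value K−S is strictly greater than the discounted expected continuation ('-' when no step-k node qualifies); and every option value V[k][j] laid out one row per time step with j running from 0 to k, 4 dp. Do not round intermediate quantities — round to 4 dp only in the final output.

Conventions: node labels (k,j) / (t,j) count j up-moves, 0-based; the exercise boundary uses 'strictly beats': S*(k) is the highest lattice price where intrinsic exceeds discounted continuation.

price = 10.0642
boundary = - - - - - 52.6518 61.5238 71.8908 61.5238
tree:
10.0642
14.4042 5.3467
20.0605 8.2672 2.1597
27.0619 12.4837 3.6707 0.5053
35.1811 18.3091 6.1426 0.9657 0.0000
43.8482 25.8930 10.0718 1.8454 0.0000 0.0000
51.4408 34.9762 16.0623 3.5265 0.0000 0.0000 0.0000
57.9385 43.8482 24.6092 6.7390 0.0000 0.0000 0.0000 0.0000
63.4993 51.4408 34.9762 12.8779 0.0000 0.0000 0.0000 0.0000 0.0000
68.2581 57.9385 43.8482 24.6092 0.0000 0.0000 0.0000 0.0000 0.0000 0.0000

params: Δt=0.10978 u=1.16850 d=0.85580 q=0.47452 e^(-rΔt)=0.99584
t_9 payoffs: 68.2581 57.9385 43.8482 24.6092 0.0000 0.0000 0.0000 0.0000 0.0000 0.0000
t_8: node(8,0) S=33.0007 payoff=63.4993 vs cont=63.0976 → 63.4993 [stop]  node(8,1) S=45.0592 payoff=51.4408 vs cont=51.0391 → 51.4408 [stop]  node(8,2) S=61.5238 payoff=34.9762 vs cont=34.5744 → 34.9762 [stop]  node(8,3) S=84.0047 payoff=12.4953 vs cont=12.8779 → 12.8779 [wait]  node(8,4) S=114.7000 payoff=0.0000 vs cont=0.0000 → 0.0000 [wait]  node(8,5) S=156.6114 payoff=0.0000 vs cont=0.0000 → 0.0000 [wait]  node(8,6) S=213.8373 payoff=0.0000 vs cont=0.0000 → 0.0000 [wait]  node(8,7) S=291.9735 payoff=0.0000 vs cont=0.0000 → 0.0000 [wait]  node(8,8) S=398.6607 payoff=0.0000 vs cont=0.0000 → 0.0000 [wait]  ⇒ S*(8)=61.5238
t_7: node(7,0) S=38.5615 payoff=57.9385 vs cont=57.5368 → 57.9385 [stop]  node(7,1) S=52.6518 payoff=43.8482 vs cont=43.4465 → 43.8482 [stop]  node(7,2) S=71.8908 payoff=24.6092 vs cont=24.3883 → 24.6092 [stop]  node(7,3) S=98.1597 payoff=0.0000 vs cont=6.7390 → 6.7390 [wait]  node(7,4) S=134.0273 payoff=0.0000 vs cont=0.0000 → 0.0000 [wait]  node(7,5) S=183.0010 payoff=0.0000 vs cont=0.0000 → 0.0000 [wait]  node(7,6) S=249.8696 payoff=0.0000 vs cont=0.0000 → 0.0000 [wait]  node(7,7) S=341.1720 payoff=0.0000 vs cont=0.0000 → 0.0000 [wait]  ⇒ S*(7)=71.8908
t_6: node(6,0) S=45.0592 payoff=51.4408 vs cont=51.0391 → 51.4408 [stop]  node(6,1) S=61.5238 payoff=34.9762 vs cont=34.5744 → 34.9762 [stop]  node(6,2) S=84.0047 payoff=12.4953 vs cont=16.0623 → 16.0623 [wait]  node(6,3) S=114.7000 payoff=0.0000 vs cont=3.5265 → 3.5265 [wait]  node(6,4) S=156.6114 payoff=0.0000 vs cont=0.0000 → 0.0000 [wait]  node(6,5) S=213.8373 payoff=0.0000 vs cont=0.0000 → 0.0000 [wait]  node(6,6) S=291.9735 payoff=0.0000 vs cont=0.0000 → 0.0000 [wait]  ⇒ S*(6)=61.5238
t_5: node(5,0) S=52.6518 payoff=43.8482 vs cont=43.4465 → 43.8482 [stop]  node(5,1) S=71.8908 payoff=24.6092 vs cont=25.8930 → 25.8930 [wait]  node(5,2) S=98.1597 payoff=0.0000 vs cont=10.0718 → 10.0718 [wait]  node(5,3) S=134.0273 payoff=0.0000 vs cont=1.8454 → 1.8454 [wait]  node(5,4) S=183.0010 payoff=0.0000 vs cont=0.0000 → 0.0000 [wait]  node(5,5) S=249.8696 payoff=0.0000 vs cont=0.0000 → 0.0000 [wait]  ⇒ S*(5)=52.6518
t_4: node(4,0) S=61.5238 payoff=34.9762 vs cont=35.1811 → 35.1811 [wait]  node(4,1) S=84.0047 payoff=12.4953 vs cont=18.3091 → 18.3091 [wait]  node(4,2) S=114.7000 payoff=0.0000 vs cont=6.1426 → 6.1426 [wait]  node(4,3) S=156.6114 payoff=0.0000 vs cont=0.9657 → 0.9657 [wait]  node(4,4) S=213.8373 payoff=0.0000 vs cont=0.0000 → 0.0000 [wait]  ⇒ S*(4)=-
t_3: node(3,0) S=71.8908 payoff=24.6092 vs cont=27.0619 → 27.0619 [wait]  node(3,1) S=98.1597 payoff=0.0000 vs cont=12.4837 → 12.4837 [wait]  node(3,2) S=134.0273 payoff=0.0000 vs cont=3.6707 → 3.6707 [wait]  node(3,3) S=183.0010 payoff=0.0000 vs cont=0.5053 → 0.5053 [wait]  ⇒ S*(3)=-
t_2: node(2,0) S=84.0047 payoff=12.4953 vs cont=20.0605 → 20.0605 [wait]  node(2,1) S=114.7000 payoff=0.0000 vs cont=8.2672 → 8.2672 [wait]  node(2,2) S=156.6114 payoff=0.0000 vs cont=2.1597 → 2.1597 [wait]  ⇒ S*(2)=-
t_1: node(1,0) S=98.1597 payoff=0.0000 vs cont=14.4042 → 14.4042 [wait]  node(1,1) S=134.0273 payoff=0.0000 vs cont=5.3467 → 5.3467 [wait]  ⇒ S*(1)=-
t_0: node(0,0) S=114.7000 payoff=0.0000 vs cont=10.0642 → 10.0642 [wait]  ⇒ S*(0)=-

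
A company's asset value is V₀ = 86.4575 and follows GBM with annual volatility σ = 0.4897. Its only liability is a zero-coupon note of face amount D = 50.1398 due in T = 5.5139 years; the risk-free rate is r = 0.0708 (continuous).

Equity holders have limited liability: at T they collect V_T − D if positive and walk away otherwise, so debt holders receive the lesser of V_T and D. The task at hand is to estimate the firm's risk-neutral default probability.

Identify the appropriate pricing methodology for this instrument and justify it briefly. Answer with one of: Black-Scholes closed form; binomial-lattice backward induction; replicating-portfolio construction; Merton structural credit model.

Key observation: the question is about default risk generated by asset-value dynamics against a debt face of 50.1398 — the structural framework prices exactly that.

framework: Merton structural credit model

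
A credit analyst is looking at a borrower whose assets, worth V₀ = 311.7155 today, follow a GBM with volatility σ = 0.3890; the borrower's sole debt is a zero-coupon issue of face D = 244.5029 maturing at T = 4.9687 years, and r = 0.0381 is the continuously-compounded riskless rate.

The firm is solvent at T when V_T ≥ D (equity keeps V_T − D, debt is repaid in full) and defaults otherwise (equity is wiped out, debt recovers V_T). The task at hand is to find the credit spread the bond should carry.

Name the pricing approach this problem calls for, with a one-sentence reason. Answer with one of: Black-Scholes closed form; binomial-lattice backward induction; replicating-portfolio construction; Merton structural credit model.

framework: Merton structural credit model

Key observation: the asked-for credit quantity lives on the firm's capital structure — asset value, asset volatility, debt face 244.5029 — which is the structural model's domain.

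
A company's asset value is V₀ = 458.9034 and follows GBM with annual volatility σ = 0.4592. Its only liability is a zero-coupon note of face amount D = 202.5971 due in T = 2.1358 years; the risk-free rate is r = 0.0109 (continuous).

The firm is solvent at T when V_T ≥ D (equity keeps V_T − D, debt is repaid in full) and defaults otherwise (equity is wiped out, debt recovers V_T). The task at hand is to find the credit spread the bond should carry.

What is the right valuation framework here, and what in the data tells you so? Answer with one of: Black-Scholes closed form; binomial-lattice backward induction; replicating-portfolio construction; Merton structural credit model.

framework: Merton structural credit model

Key observation: the question is about default risk generated by asset-value dynamics against a debt face of 202.5971 — the structural framework prices exactly that.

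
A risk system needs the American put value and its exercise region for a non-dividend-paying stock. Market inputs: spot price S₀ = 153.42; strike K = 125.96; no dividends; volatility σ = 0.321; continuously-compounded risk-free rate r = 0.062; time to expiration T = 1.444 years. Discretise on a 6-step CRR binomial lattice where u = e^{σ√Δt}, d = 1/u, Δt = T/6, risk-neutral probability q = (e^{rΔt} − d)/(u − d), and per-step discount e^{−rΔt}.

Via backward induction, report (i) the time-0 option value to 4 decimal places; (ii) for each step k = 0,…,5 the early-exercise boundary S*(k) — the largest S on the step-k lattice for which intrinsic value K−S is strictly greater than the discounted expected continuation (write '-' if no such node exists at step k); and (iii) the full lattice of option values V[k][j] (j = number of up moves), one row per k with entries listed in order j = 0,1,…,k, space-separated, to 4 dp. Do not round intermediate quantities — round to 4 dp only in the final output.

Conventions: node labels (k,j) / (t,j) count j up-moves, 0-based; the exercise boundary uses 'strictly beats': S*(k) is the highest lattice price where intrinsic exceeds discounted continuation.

price = 7.7133
boundary = - - - - 81.7182 95.6555
tree:
7.7133
12.6002 3.2131
19.9769 5.8356 0.7707
30.4845 10.4012 1.5908 0.0000
44.2418 18.0754 3.2837 0.0000 0.0000
56.1483 30.3045 6.7779 0.0000 0.0000 0.0000
66.3200 44.2418 13.9903 0.0000 0.0000 0.0000 0.0000

Δt=0.24067, u=1.17055, d=0.85430, q=0.50825, disc=e^(-rΔt)=0.98519
k=6 terminal: V=max(K-S,0) → 66.3200 44.2418 13.9903 0.0000 0.0000 0.0000 0.0000
k=5: j=0 S=69.8117 intr=56.1483 cont=54.2828 V=56.1483[EX]; j=1 S=95.6555 intr=30.3045 cont=28.4390 V=30.3045[EX]; j=2 S=131.0664 intr=0.0000 cont=6.7779 V=6.7779[hold]; j=3 S=179.5861 intr=0.0000 cont=0.0000 V=0.0000[hold]; j=4 S=246.0675 intr=0.0000 cont=0.0000 V=0.0000[hold]; j=5 S=337.1597 intr=0.0000 cont=0.0000 V=0.0000[hold]  S*(5)=95.6555
k=4: j=0 S=81.7182 intr=44.2418 cont=42.3762 V=44.2418[EX]; j=1 S=111.9697 intr=13.9903 cont=18.0754 V=18.0754[hold]; j=2 S=153.4200 intr=0.0000 cont=3.2837 V=3.2837[hold]; j=3 S=210.2149 intr=0.0000 cont=0.0000 V=0.0000[hold]; j=4 S=288.0348 intr=0.0000 cont=0.0000 V=0.0000[hold]  S*(4)=81.7182
k=3: j=0 S=95.6555 intr=30.3045 cont=30.4845 V=30.4845[hold]; j=1 S=131.0664 intr=0.0000 cont=10.4012 V=10.4012[hold]; j=2 S=179.5861 intr=0.0000 cont=1.5908 V=1.5908[hold]; j=3 S=246.0675 intr=0.0000 cont=0.0000 V=0.0000[hold]  S*(3)=-
k=2: j=0 S=111.9697 intr=13.9903 cont=19.9769 V=19.9769[hold]; j=1 S=153.4200 intr=0.0000 cont=5.8356 V=5.8356[hold]; j=2 S=210.2149 intr=0.0000 cont=0.7707 V=0.7707[hold]  S*(2)=-
k=1: j=0 S=131.0664 intr=0.0000 cont=12.6002 V=12.6002[hold]; j=1 S=179.5861 intr=0.0000 cont=3.2131 V=3.2131[hold]  S*(1)=-
k=0: j=0 S=153.4200 intr=0.0000 cont=7.7133 V=7.7133[hold]  S*(0)=-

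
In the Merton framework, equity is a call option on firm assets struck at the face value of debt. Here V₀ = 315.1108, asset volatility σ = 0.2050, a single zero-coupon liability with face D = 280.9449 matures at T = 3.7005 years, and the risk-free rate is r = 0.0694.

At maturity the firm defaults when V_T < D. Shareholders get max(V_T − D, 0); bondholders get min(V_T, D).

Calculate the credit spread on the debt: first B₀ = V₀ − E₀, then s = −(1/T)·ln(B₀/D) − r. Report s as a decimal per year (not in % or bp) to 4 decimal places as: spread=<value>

With assets at 315.1108 and a single debt payment of 280.9449 at 3.7005 years:
d₁ = [ln(V₀/D) + (r + σ²/2)T] / (σ√T)
   = [ln(315.1108/280.9449) + (0.0694 + 0.5·0.2050²)·3.7005] / (0.2050·√3.7005)
   = [0.114766 + 0.334571] / 0.394352 = 1.139432
d₂ = d₁ − σ√T = 1.139432 − 0.394352 = 0.745080
N(d₁) = 0.872738,  N(d₂) = 0.771888,  e^(−rT) = 0.773512
E₀ = V₀·N(d₁) − D·e^(−rT)·N(d₂)
   = 315.1108·0.872738 − 280.9449·0.773512·0.771888 = 107.267094
B₀ = V₀ − E₀ = 315.1108 − 107.267094 = 207.843706
spread = −(1/T)·ln(B₀/D) − r = −(1/3.7005)·ln(207.843706/280.9449) − 0.0694 = 0.01204094

spread=0.0120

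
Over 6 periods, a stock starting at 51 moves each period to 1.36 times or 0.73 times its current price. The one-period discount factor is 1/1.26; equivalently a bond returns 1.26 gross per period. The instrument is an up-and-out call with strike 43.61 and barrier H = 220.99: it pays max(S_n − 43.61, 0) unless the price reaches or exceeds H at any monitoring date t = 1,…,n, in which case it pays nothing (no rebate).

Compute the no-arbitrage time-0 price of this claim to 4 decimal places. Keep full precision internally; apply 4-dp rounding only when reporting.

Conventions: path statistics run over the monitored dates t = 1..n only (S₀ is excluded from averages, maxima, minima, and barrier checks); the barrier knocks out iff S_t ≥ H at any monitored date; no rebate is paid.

No-arbitrage gives p* = (R−d)/(u−d) = 0.8413: enumerate every path, weight its payoff by its p*-probability, and discount by R^6.
Enumerate all 2^6 = 64 price paths (U = up ×1.36, D = down ×0.73); each path with k up-moves has probability p*^k·(1−p*)^(6−k).
DDDDDD: M=37.2300, payoff=0.0000, prob=0.000016
UDDDDD: M=69.3600, payoff=0.0000, prob=0.000085
DUDDDD: M=50.6328, payoff=0.0000, prob=0.000085
UUDDDD: M=94.3296, payoff=0.0000, prob=0.000449
DDUDDD: M=37.2300, payoff=0.0000, prob=0.000085
UDUDDD: M=69.3600, payoff=0.0000, prob=0.000449
DUUDDD: M=68.8606, payoff=0.0000, prob=0.000449
UUUDDD: M=128.2883, payoff=6.2963, prob=0.002381
DDDUDD: M=37.2300, payoff=0.0000, prob=0.000085
UDDUDD: M=69.3600, payoff=0.0000, prob=0.000449
DUDUDD: M=50.6328, payoff=0.0000, prob=0.000449
UUDUDD: M=94.3296, payoff=6.2963, prob=0.002381
DDUUDD: M=50.2682, payoff=0.0000, prob=0.000449
UDUUDD: M=93.6504, payoff=6.2963, prob=0.002381
DUUUDD: M=93.6504, payoff=6.2963, prob=0.002381
UUUUDD: M=174.4720, payoff=49.3661, prob=0.012620
DDDDUD: M=37.2300, payoff=0.0000, prob=0.000085
UDDDUD: M=69.3600, payoff=0.0000, prob=0.000449
DUDDUD: M=50.6328, payoff=0.0000, prob=0.000449
UUDDUD: M=94.3296, payoff=6.2963, prob=0.002381
DDUDUD: M=37.2300, payoff=0.0000, prob=0.000449
UDUDUD: M=69.3600, payoff=6.2963, prob=0.002381
DUUDUD: M=68.8606, payoff=6.2963, prob=0.002381
UUUDUD: M=128.2883, payoff=49.3661, prob=0.012620
DDDUUD: M=37.2300, payoff=0.0000, prob=0.000449
UDDUUD: M=69.3600, payoff=6.2963, prob=0.002381
DUDUUD: M=68.3648, payoff=6.2963, prob=0.002381
UUDUUD: M=127.3646, payoff=49.3661, prob=0.012620
DDUUUD: M=68.3648, payoff=6.2963, prob=0.002381
UDUUUD: M=127.3646, payoff=49.3661, prob=0.012620
DUUUUD: M=127.3646, payoff=49.3661, prob=0.012620
UUUUUD: M=237.2820, payoff=0.0000, prob=0.066886
DDDDDU: M=37.2300, payoff=0.0000, prob=0.000085
UDDDDU: M=69.3600, payoff=0.0000, prob=0.000449
DUDDDU: M=50.6328, payoff=0.0000, prob=0.000449
UUDDDU: M=94.3296, payoff=6.2963, prob=0.002381
DDUDDU: M=37.2300, payoff=0.0000, prob=0.000449
UDUDDU: M=69.3600, payoff=6.2963, prob=0.002381
DUUDDU: M=68.8606, payoff=6.2963, prob=0.002381
UUUDDU: M=128.2883, payoff=49.3661, prob=0.012620
DDDUDU: M=37.2300, payoff=0.0000, prob=0.000449
UDDUDU: M=69.3600, payoff=6.2963, prob=0.002381
DUDUDU: M=50.6328, payoff=6.2963, prob=0.002381
UUDUDU: M=94.3296, payoff=49.3661, prob=0.012620
DDUUDU: M=50.2682, payoff=6.2963, prob=0.002381
UDUUDU: M=93.6504, payoff=49.3661, prob=0.012620
DUUUDU: M=93.6504, payoff=49.3661, prob=0.012620
UUUUDU: M=174.4720, payoff=129.6058, prob=0.066886
DDDDUU: M=37.2300, payoff=0.0000, prob=0.000449
UDDDUU: M=69.3600, payoff=6.2963, prob=0.002381
DUDDUU: M=50.6328, payoff=6.2963, prob=0.002381
UUDDUU: M=94.3296, payoff=49.3661, prob=0.012620
DDUDUU: M=49.9063, payoff=6.2963, prob=0.002381
UDUDUU: M=92.9761, payoff=49.3661, prob=0.012620
DUUDUU: M=92.9761, payoff=49.3661, prob=0.012620
UUUDUU: M=173.2158, payoff=129.6058, prob=0.066886
DDDUUU: M=49.9063, payoff=6.2963, prob=0.002381
UDDUUU: M=92.9761, payoff=49.3661, prob=0.012620
DUDUUU: M=92.9761, payoff=49.3661, prob=0.012620
UUDUUU: M=173.2158, payoff=129.6058, prob=0.066886
DDUUUU: M=92.9761, payoff=49.3661, prob=0.012620
UDUUUU: M=173.2158, payoff=129.6058, prob=0.066886
DUUUUU: M=173.2158, payoff=129.6058, prob=0.066886
UUUUUU: M=322.7035, payoff=0.0000, prob=0.354496
Price = Σ prob·payoff / R^6 = 52.989037 / 4.001504 = 13.2423

price = 13.2423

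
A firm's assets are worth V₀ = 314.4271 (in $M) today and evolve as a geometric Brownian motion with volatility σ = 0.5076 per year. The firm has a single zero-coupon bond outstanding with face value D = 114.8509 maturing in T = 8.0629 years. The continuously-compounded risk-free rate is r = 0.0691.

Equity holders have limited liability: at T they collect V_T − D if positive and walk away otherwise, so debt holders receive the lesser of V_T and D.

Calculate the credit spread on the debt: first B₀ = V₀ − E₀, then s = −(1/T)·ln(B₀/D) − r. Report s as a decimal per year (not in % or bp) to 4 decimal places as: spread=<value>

spread=0.0259

Apply the equity-as-call identities (strike 114.8509, horizon 8.0629 years):
d₁ = [ln(V₀/D) + (r + σ²/2)T] / (σ√T)
   = [ln(314.4271/114.8509) + (0.0691 + 0.5·0.5076²)·8.0629] / (0.5076·√8.0629)
   = [1.007117 + 1.595881] / 1.441343 = 1.805954
d₂ = d₁ − σ√T = 1.805954 − 1.441343 = 0.364611
N(d₁) = 0.964537,  N(d₂) = 0.642299,  e^(−rT) = 0.572841
E₀ = V₀·N(d₁) − D·e^(−rT)·N(d₂)
   = 314.4271·0.964537 − 114.8509·0.572841·0.642299 = 261.018914
B₀ = V₀ − E₀ = 314.4271 − 261.018914 = 53.408186
spread = −(1/T)·ln(B₀/D) − r = −(1/8.0629)·ln(53.408186/114.8509) − 0.0691 = 0.02586220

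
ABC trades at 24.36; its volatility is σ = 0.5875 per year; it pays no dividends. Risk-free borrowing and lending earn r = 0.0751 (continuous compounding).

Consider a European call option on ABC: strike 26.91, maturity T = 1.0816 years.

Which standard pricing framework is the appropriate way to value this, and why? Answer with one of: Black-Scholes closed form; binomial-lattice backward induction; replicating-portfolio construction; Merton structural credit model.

framework: Black-Scholes closed form

Key observation: the instrument is a plain European call (strike 26.91) on a lognormal asset; the exact continuous-time formula applies directly.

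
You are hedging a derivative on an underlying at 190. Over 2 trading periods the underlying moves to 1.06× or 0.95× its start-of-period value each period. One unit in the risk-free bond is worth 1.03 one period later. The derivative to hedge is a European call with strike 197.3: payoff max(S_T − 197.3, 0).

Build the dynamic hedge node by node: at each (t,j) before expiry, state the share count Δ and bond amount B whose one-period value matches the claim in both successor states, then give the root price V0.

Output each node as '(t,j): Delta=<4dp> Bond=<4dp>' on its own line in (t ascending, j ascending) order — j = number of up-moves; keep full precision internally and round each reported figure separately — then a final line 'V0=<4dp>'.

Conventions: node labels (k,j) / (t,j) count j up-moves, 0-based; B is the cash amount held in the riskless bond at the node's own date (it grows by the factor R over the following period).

No-arbitrage ⇒ martingale measure with p* = (R−d)/(u−d) = 0.7273.
At maturity the claim pays: V(2,0)=0.0000, V(2,1)=0.0000, V(2,2)=16.1840
(1,0): S=180.5000. Δ = (V_up−V_dn)/(S_up−S_dn) = (0.0000−0.0000)/(191.3300−171.4750) = 0.0000. V = [p*·0.0000 + (1−p*)·0.0000]/1.03 = 0.0000. B = V − Δ·S = 0.0000.
(1,1): S=201.4000. Δ = (V_up−V_dn)/(S_up−S_dn) = (16.1840−0.0000)/(213.4840−191.3300) = 0.7305. V = [p*·16.1840 + (1−p*)·0.0000]/1.03 = 11.4274. B = V − Δ·S = -135.6999.
(0,0): S=190.0000. Δ = (V_up−V_dn)/(S_up−S_dn) = (11.4274−0.0000)/(201.4000−180.5000) = 0.5468. V = [p*·11.4274 + (1−p*)·0.0000]/1.03 = 8.0687. B = V − Δ·S = -95.8164.
Verification: the root portfolio costs Δ(0,0)·S0 + B(0,0) = 8.0687, matching V0.

(0,0): Delta=0.5468 Bond=-95.8164
(1,0): Delta=0.0000 Bond=0.0000
(1,1): Delta=0.7305 Bond=-135.6999
V0=8.0687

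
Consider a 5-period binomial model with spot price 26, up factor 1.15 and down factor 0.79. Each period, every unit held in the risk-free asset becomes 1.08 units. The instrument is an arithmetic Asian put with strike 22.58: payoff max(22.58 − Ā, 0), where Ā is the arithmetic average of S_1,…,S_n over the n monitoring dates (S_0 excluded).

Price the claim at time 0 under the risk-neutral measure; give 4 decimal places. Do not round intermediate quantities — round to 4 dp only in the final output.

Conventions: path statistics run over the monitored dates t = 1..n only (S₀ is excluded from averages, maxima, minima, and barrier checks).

price = 0.1445

Risk-neutral up-probability p* = (R−d)/(u−d) = (1.08−0.79)/(1.15−0.79) = 0.8056; the claim prices as the p*-weighted sum of path payoffs discounted by R^5.
Enumerate all 2^5 = 32 price paths (U = up ×1.15, D = down ×0.79); each path with k up-moves has probability p*^k·(1−p*)^(5−k).
DDDDD: Ā=13.5426, payoff=9.0374, prob=0.000278
UDDDD: Ā=19.7139, payoff=2.8661, prob=0.001152
DUDDD: Ā=17.8419, payoff=4.7381, prob=0.001152
UUDDD: Ā=25.9724, payoff=0.0000, prob=0.004771
DDUDD: Ā=16.3630, payoff=6.2170, prob=0.001152
UDUDD: Ā=23.8196, payoff=0.0000, prob=0.004771
DUUDD: Ā=21.9476, payoff=0.6324, prob=0.004771
UUUDD: Ā=31.9490, payoff=0.0000, prob=0.019764
DDDUD: Ā=15.1947, payoff=7.3853, prob=0.001152
UDDUD: Ā=22.1189, payoff=0.4611, prob=0.004771
DUDUD: Ā=20.2469, payoff=2.3331, prob=0.004771
UUDUD: Ā=29.4733, payoff=0.0000, prob=0.019764
DDUUD: Ā=18.7680, payoff=3.8120, prob=0.004771
UDUUD: Ā=27.3205, payoff=0.0000, prob=0.019764
DUUUD: Ā=25.4485, payoff=0.0000, prob=0.019764
UUUUD: Ā=37.0453, payoff=0.0000, prob=0.081880
DDDDU: Ā=14.2717, payoff=8.3083, prob=0.001152
UDDDU: Ā=20.7753, payoff=1.8047, prob=0.004771
DUDDU: Ā=18.9033, payoff=3.6767, prob=0.004771
UUDDU: Ā=27.5175, payoff=0.0000, prob=0.019764
DDUDU: Ā=17.4244, payoff=5.1556, prob=0.004771
UDUDU: Ā=25.3647, payoff=0.0000, prob=0.019764
DUUDU: Ā=23.4927, payoff=0.0000, prob=0.019764
UUUDU: Ā=34.1982, payoff=0.0000, prob=0.081880
DDDUU: Ā=16.2561, payoff=6.3239, prob=0.004771
UDDUU: Ā=23.6640, payoff=0.0000, prob=0.019764
DUDUU: Ā=21.7920, payoff=0.7880, prob=0.019764
UUDUU: Ā=31.7225, payoff=0.0000, prob=0.081880
DDUUU: Ā=20.3131, payoff=2.2669, prob=0.019764
UDUUU: Ā=29.5697, payoff=0.0000, prob=0.081880
DUUUU: Ā=27.6977, payoff=0.0000, prob=0.081880
UUUUU: Ā=40.3194, payoff=0.0000, prob=0.339217
Price = Σ prob·payoff / R^5 = 0.212324 / 1.469328 = 0.1445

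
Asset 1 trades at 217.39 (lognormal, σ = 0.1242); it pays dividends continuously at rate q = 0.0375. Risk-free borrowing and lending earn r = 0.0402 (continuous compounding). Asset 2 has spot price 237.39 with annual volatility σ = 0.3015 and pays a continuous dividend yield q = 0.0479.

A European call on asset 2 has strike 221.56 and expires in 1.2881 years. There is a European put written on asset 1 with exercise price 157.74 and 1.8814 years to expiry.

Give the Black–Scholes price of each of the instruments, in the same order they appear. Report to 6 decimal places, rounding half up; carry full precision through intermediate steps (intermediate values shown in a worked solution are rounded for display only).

price(asset 2 call K=221.56) = 36.286633
price(asset 1 put K=157.74) = 0.312815

[asset 2 call K=221.56]
σ√T = 0.3015·√1.2881 = 0.342186
d₁ = (ln(S/K) + (r−q+σ²/2)T) / (σ√T) = (ln(237.39/221.56) + (0.0402−0.0479+0.3015²/2)·1.2881) / 0.342186 = (0.069011 + 0.048627) / 0.342186 = 0.343784
d₂ = d₁ − σ√T = 0.343784 − 0.342186 = 0.001598
e^{−rT} = 0.949536
e^{−qT} = 0.940165
N(d₁) = 0.634496,  N(d₂) = 0.500638
price = S·e^{−qT}·N(d₁) − K·e^{−rT}·N(d₂) = 141.610409 − 105.323776 = 36.286633
[asset 1 put K=157.74]
σ√T = 0.1242·√1.8814 = 0.170358
d₁ = (ln(S/K) + (r−q+σ²/2)T) / (σ√T) = (ln(217.39/157.74) + (0.0402−0.0375+0.1242²/2)·1.8814) / 0.170358 = (0.320745 + 0.019591) / 0.170358 = 1.997768
d₂ = d₁ − σ√T = 1.997768 − 0.170358 = 1.827411
e^{−rT} = 0.927157
e^{−qT} = 0.931879
N(−d₁) = 0.022871,  N(−d₂) = 0.033819
price = K·e^{−rT}·N(−d₂) − S·e^{−qT}·N(−d₁) = 4.946025 − 4.633210 = 0.312815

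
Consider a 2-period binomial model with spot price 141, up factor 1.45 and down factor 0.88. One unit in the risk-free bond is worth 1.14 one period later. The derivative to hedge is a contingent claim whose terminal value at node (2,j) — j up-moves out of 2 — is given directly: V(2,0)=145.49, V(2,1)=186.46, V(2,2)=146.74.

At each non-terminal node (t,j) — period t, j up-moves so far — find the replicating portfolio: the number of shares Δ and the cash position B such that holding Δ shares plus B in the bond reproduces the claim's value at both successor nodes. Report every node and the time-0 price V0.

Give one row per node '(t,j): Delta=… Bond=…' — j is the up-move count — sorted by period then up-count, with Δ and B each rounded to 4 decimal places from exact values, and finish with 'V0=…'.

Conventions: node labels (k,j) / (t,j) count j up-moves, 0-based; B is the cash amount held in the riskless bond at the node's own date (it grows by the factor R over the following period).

(0,0): Delta=0.0454 Bond=121.3830
(1,0): Delta=0.5793 Bond=72.1387
(1,1): Delta=-0.3408 Bond=217.3527
V0=127.7912

Since d<R<u, set p* = (R−d)/(u−d) = 0.4561; price each node as the discounted p*-expectation of its children.
Terminal payoffs: V(2,0)=145.4900, V(2,1)=186.4600, V(2,2)=146.7400
(1,0): S=124.0800. Δ = (V_up−V_dn)/(S_up−S_dn) = (186.4600−145.4900)/(179.9160−109.1904) = 0.5793. V = [p*·186.4600 + (1−p*)·145.4900]/1.14 = 144.0159. B = V − Δ·S = 72.1387.
(1,1): S=204.4500. Δ = (V_up−V_dn)/(S_up−S_dn) = (146.7400−186.4600)/(296.4525−179.9160) = -0.3408. V = [p*·146.7400 + (1−p*)·186.4600]/1.14 = 147.6685. B = V − Δ·S = 217.3527.
(0,0): S=141.0000. Δ = (V_up−V_dn)/(S_up−S_dn) = (147.6685−144.0159)/(204.4500−124.0800) = 0.0454. V = [p*·147.6685 + (1−p*)·144.0159]/1.14 = 127.7912. B = V − Δ·S = 121.3830.
Check: Δ(0,0)·S0 + B(0,0) = 127.7912 = V0.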